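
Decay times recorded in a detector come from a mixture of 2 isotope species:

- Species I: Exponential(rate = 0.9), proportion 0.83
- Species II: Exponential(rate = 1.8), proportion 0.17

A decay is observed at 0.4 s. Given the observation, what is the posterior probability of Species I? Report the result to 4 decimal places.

The responsibility of component k is w_k f_k(x) divided by Σ_j w_j f_j(x).
Exponential densities:
  f_I = 0.627909
  f_II = 0.876154
Unnormalised posteriors:
  w_I·f_I = 0.83 × 0.627909 = 0.521164
  w_II·f_II = 0.17 × 0.876154 = 0.148946
Denominator: 0.521164 + 0.148946 = 0.67011
P(Species I | x) ≈ 0.7777

0.7777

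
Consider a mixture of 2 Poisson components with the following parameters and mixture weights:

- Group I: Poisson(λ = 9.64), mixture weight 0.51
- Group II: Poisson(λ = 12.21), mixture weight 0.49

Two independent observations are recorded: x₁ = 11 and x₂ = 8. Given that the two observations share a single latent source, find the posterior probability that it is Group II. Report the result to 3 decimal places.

The responsibility of component k is P(Z=k) f_k(x) divided by Σ_j P(Z=j) f_j(x).
Since both observations come from the same component, the likelihood for component k is f_k(x₁)·f_k(x₂).
  f_I = [e^(−9.64)·9.64^11/11! = 0.108916] × [0.120364] = 0.0131096
  f_II = [e^(−12.21)·12.21^11/11! = 0.112197] × [0.0610196] = 0.00684621
Unnormalised posteriors:
  P(Z=I)·f_I = 0.51 × 0.0131096 = 0.0066859
  P(Z=II)·f_II = 0.49 × 0.00684621 = 0.00335464
Sum: 0.0066859 + 0.00335464 = 0.0100405
P(Group II | x₁, x₂) = 0.00335464 / 0.0100405 ≈ 0.334

0.334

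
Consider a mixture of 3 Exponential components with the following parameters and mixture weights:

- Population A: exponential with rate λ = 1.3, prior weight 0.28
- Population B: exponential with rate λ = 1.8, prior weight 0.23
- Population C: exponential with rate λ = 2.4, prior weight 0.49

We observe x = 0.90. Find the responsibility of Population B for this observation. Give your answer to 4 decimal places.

0.2479

P(component k | x) = w_k·f_k(x) / marginal(x), where marginal(x) = Σ_j w_j·f_j(x).
Evaluate each component's likelihood at the observed value:
  f_A = 1.3·e^(−1.3·0.90) = 1.3·e^(−1.1700) = 0.403477
  f_B = 1.8·e^(−1.8·0.90) = 1.8·e^(−1.6200) = 0.356218
  f_C = 2.4·e^(−2.4·0.90) = 2.4·e^(−2.1600) = 0.27678
Unnormalised posteriors:
  w_A·f_A = 0.28 × 0.403477 = 0.112974
  w_B·f_B = 0.23 × 0.356218 = 0.0819301
  w_C·f_C = 0.49 × 0.27678 = 0.135622
Sum: 0.112974 + 0.0819301 + 0.135622 = 0.330526
P(Population B | data) ≈ 0.2479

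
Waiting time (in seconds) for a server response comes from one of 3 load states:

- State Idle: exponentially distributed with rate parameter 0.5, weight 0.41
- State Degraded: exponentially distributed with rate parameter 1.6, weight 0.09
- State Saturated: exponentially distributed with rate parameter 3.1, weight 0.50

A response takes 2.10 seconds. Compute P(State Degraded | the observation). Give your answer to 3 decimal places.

0.063

The responsibility of component k is π_k f_k(x) divided by Σ_j π_j f_j(x).
Component likelihoods at x = 2.10 seconds:
  f_Idle = 0.5·e^(−0.5·2.10) = 0.5·e^(−1.0500) = 0.174969
  f_Degraded = 1.6·e^(−1.6·2.10) = 1.6·e^(−3.3600) = 0.0555764
  f_Saturated = 3.1·e^(−3.1·2.10) = 3.1·e^(−6.5100) = 0.00461429
Weight by the priors:
  π_Idle·f_Idle = 0.41 × 0.174969 = 0.0717372
  π_Degraded·f_Degraded = 0.09 × 0.0555764 = 0.00500188
  π_Saturated·f_Saturated = 0.50 × 0.00461429 = 0.00230714
Evidence: 0.0717372 + 0.00500188 + 0.00230714 = 0.0790463
So the posterior for State Degraded is 0.00500188 / 0.0790463 ≈ 0.063.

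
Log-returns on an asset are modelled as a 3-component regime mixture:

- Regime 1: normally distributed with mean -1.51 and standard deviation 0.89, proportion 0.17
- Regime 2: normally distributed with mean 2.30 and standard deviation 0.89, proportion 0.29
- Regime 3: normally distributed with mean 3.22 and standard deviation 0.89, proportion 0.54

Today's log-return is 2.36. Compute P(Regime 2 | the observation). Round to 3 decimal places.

0.461

By Bayes' theorem, P(k | x) = P(Z=k) f_k(x) / Σ_j P(Z=j) f_j(x).
Component likelihoods at x = 2.36:
  p_1 = (1/(0.89·√(2π)))·exp(−(2.36−-1.51)²/(2·0.89²)) = 0.448250·exp(-9.45392) = 3.51346e-05
  p_2 = (1/(0.89·√(2π)))·exp(−(2.36−2.30)²/(2·0.89²)) = 0.448250·exp(-0.00227) = 0.447232
  p_3 = (1/(0.89·√(2π)))·exp(−(2.36−3.22)²/(2·0.89²)) = 0.448250·exp(-0.46686) = 0.281038
Multiply by the mixture weights:
  P(Z=1)·p_1 = 0.17 × 3.51346e-05 = 5.97288e-06
  P(Z=2)·p_2 = 0.29 × 0.447232 = 0.129697
  P(Z=3)·p_3 = 0.54 × 0.281038 = 0.151761
Normaliser: 5.97288e-06 + 0.129697 + 0.151761 = 0.281464
P(Regime 2 | the observation) ≈ 0.461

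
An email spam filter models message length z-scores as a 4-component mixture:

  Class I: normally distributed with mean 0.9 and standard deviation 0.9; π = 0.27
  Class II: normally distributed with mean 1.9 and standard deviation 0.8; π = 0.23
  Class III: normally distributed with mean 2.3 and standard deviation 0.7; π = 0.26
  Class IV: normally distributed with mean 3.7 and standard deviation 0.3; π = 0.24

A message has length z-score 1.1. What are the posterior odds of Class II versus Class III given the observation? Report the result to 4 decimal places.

2.0406

Since P(k|x) ∝ P(Z=k) f_k(x), the posterior odds are P(Z=i) f_i(x) / (P(Z=j) f_j(x)).
Component likelihoods at x = 1.1:
  L_I = 0.432458
  L_II = 0.302463
  L_III = 0.131119
  L_IV = 6.51056e-17
Odds = (0.23/0.26) × (0.302463/0.131119) = 0.884615 × 2.30679 ≈ 2.0406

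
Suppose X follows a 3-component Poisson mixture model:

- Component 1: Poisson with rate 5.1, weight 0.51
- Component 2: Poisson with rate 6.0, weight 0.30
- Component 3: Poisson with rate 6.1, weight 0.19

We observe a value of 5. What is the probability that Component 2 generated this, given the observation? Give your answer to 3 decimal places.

0.288

P(component k | x) = w_k·f_k(x) / marginal(x), where marginal(x) = Σ_j w_j·f_j(x).
Component likelihoods at x = 5:
  p_1 = e^(−5.1)·5.1^5/5! = 0.175294
  p_2 = e^(−6.0)·6.0^5/5! = 0.160623
  p_3 = e^(−6.1)·6.1^5/5! = 0.15786
Prior × likelihood for each component:
  w_1·p_1 = 0.51 × 0.175294 = 0.0894001
  w_2·p_2 = 0.30 × 0.160623 = 0.0481869
  w_3·p_3 = 0.19 × 0.15786 = 0.0299934
Evidence: 0.0894001 + 0.0481869 + 0.0299934 = 0.16758
Responsibility of Component 2: 0.0481869 / 0.16758 ≈ 0.288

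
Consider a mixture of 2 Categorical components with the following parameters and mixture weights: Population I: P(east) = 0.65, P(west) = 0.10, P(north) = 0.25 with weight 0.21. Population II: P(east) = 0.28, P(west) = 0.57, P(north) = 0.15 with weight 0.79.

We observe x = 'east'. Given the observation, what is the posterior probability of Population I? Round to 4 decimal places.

Apply Bayes' rule: the posterior for each component is proportional to its prior times its likelihood at x.
Categorical probabilities:
  p_I = 0.65
  p_II = 0.28
Weight by the priors:
  π_I·p_I = 0.21 × 0.65 = 0.1365
  π_II·p_II = 0.79 × 0.28 = 0.2212
Normaliser: 0.1365 + 0.2212 = 0.3577
So the posterior for Population I is 0.1365 / 0.3577 ≈ 0.3816.

0.3816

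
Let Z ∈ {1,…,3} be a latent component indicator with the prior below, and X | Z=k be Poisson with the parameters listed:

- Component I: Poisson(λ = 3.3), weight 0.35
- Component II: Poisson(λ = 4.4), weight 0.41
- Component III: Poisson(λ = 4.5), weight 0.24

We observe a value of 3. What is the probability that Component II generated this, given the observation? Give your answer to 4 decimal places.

0.3776

By Bayes' theorem, P(k | x) = π_k f_k(x) / Σ_j π_j f_j(x).
Poisson probabilities:
  f_I = e^(−3.3)·3.3^3/3! = 0.220912
  f_II = e^(−4.4)·4.4^3/3! = 0.174305
  f_III = e^(−4.5)·4.5^3/3! = 0.168718
Multiply by the mixture weights:
  π_I·f_I = 0.35 × 0.220912 = 0.0773191
  π_II·f_II = 0.41 × 0.174305 = 0.0714652
  π_III·f_III = 0.24 × 0.168718 = 0.0404923
Marginal: 0.0773191 + 0.0714652 + 0.0404923 = 0.189277
P(Component II | data) = 0.0714652 / 0.189277 ≈ 0.3776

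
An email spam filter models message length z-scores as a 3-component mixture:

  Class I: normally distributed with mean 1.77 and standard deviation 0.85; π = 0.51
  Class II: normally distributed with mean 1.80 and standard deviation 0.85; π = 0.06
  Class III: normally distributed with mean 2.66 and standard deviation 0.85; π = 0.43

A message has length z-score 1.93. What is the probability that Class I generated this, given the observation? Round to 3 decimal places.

0.584

Apply Bayes' rule: the posterior for each component is proportional to its prior times its likelihood at x.
Component likelihoods at x = 1.93:
  p_I = 0.461102
  p_II = 0.463887
  p_III = 0.324585
Unnormalised posteriors:
  π_I·p_I = 0.51 × 0.461102 = 0.235162
  π_II·p_II = 0.06 × 0.463887 = 0.0278332
  π_III·p_III = 0.43 × 0.324585 = 0.139571
Denominator: 0.235162 + 0.0278332 + 0.139571 = 0.402567
P(Class I | 1.93) = 0.235162 / 0.402567 ≈ 0.584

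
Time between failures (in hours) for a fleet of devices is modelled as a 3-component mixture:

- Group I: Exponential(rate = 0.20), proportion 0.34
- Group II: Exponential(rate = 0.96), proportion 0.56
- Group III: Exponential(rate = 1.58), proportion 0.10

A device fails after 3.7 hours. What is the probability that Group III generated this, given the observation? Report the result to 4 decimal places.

0.0095

By Bayes' theorem, P(k | x) = w_k f_k(x) / Σ_j w_j f_j(x).
Component likelihoods at x = 3.7 hours:
  p_I = 0.0954228
  p_II = 0.0275206
  p_III = 0.00456848
Prior × likelihood for each component:
  w_I·p_I = 0.34 × 0.0954228 = 0.0324437
  w_II·p_II = 0.56 × 0.0275206 = 0.0154115
  w_III·p_III = 0.10 × 0.00456848 = 0.000456848
Normaliser: 0.0324437 + 0.0154115 + 0.000456848 = 0.0483121
So the posterior for Group III is 0.000456848 / 0.0483121 ≈ 0.0095.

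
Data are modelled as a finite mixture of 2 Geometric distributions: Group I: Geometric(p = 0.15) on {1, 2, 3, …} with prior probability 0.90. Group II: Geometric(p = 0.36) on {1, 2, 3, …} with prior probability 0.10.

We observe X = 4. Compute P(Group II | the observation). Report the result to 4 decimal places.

The responsibility of component k is π_k f_k(x) divided by Σ_j π_j f_j(x).
Geometric probabilities:
  f_I = 0.0921187
  f_II = 0.0943718
Unnormalised posteriors:
  π_I·f_I = 0.90 × 0.0921187 = 0.0829069
  π_II·f_II = 0.10 × 0.0943718 = 0.00943718
Marginal: 0.0829069 + 0.00943718 = 0.0923441
So the posterior for Group II is 0.00943718 / 0.0923441 ≈ 0.1022.

0.1022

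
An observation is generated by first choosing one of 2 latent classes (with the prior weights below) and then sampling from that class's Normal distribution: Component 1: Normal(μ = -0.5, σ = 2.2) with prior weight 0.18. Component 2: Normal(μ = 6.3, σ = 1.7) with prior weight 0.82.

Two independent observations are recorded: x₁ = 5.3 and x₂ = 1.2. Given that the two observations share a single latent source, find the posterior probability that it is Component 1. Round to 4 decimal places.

P(component k | x) = P(Z=k)·f_k(x) / marginal(x), where marginal(x) = Σ_j P(Z=j)·f_j(x).
Since both observations come from the same component, the likelihood for component k is f_k(x₁)·f_k(x₂).
  p_1 = [(1/(2.2·√(2π)))·exp(−(5.3−-0.5)²/(2·2.2²)) = 0.181337·exp(-3.47521) = 0.00561338] × [0.134532] = 0.000755182
  p_2 = [(1/(1.7·√(2π)))·exp(−(5.3−6.3)²/(2·1.7²)) = 0.234672·exp(-0.17301) = 0.197389] × [0.00260697] = 0.000514588
Unnormalised posteriors:
  P(Z=1)·p_1 = 0.18 × 0.000755182 = 0.000135933
  P(Z=2)·p_2 = 0.82 × 0.000514588 = 0.000421962
Evidence: 0.000135933 + 0.000421962 = 0.000557895
P(Component 1 | data) ≈ 0.2437

0.2437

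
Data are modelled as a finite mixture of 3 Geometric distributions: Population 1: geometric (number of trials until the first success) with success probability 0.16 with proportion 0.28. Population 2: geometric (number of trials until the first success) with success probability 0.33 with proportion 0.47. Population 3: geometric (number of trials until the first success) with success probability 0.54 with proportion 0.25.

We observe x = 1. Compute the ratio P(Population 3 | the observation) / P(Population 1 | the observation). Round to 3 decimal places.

Since P(k|x) ∝ π_k f_k(x), the posterior odds are π_i f_i(x) / (π_j f_j(x)).
Component likelihoods at x = 1:
  p_1 = 0.16
  p_2 = 0.33
  p_3 = 0.54
0.135 / 0.0448 ≈ 3.013

3.013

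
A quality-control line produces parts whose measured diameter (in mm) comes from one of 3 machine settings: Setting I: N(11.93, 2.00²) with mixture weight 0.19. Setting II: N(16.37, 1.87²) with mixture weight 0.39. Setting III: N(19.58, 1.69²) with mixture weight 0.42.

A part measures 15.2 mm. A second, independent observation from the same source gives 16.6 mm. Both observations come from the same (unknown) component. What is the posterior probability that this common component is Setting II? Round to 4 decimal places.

0.9796

By Bayes' theorem, P(k | x) = w_k f_k(x) / Σ_j w_j f_j(x).
Since both observations come from the same component, the likelihood for component k is f_k(x₁)·f_k(x₂).
  L_I = [0.0524079] × [0.01306] = 0.000684449
  L_II = [0.175414] × [0.211731] = 0.0371405
  L_III = [0.00821197] × [0.0498716] = 0.000409544
Prior × likelihood for each component:
  w_I·L_I = 0.19 × 0.000684449 = 0.000130045
  w_II·L_II = 0.39 × 0.0371405 = 0.0144848
  w_III·L_III = 0.42 × 0.000409544 = 0.000172008
Normaliser: 0.000130045 + 0.0144848 + 0.000172008 = 0.0147868
Responsibility of Setting II: 0.0144848 / 0.0147868 ≈ 0.9796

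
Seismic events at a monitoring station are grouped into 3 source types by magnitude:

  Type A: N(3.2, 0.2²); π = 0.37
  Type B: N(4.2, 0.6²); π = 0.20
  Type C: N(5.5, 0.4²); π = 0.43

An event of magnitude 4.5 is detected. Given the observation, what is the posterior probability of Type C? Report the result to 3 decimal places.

0.138

The responsibility of component k is π_k f_k(x) divided by Σ_j π_j f_j(x).
Evaluate each component's likelihood at the observed value:
  L_A = (1/(0.2·√(2π)))·exp(−(4.5−3.2)²/(2·0.2²)) = 1.994711·exp(-21.12500) = 1.33478e-09
  L_B = (1/(0.6·√(2π)))·exp(−(4.5−4.2)²/(2·0.6²)) = 0.664904·exp(-0.12500) = 0.586776
  L_C = (1/(0.4·√(2π)))·exp(−(4.5−5.5)²/(2·0.4²)) = 0.997356·exp(-3.12500) = 0.0438208
Weight by the priors:
  π_A·L_A = 0.37 × 1.33478e-09 = 4.93868e-10
  π_B·L_B = 0.20 × 0.586776 = 0.117355
  π_C·L_C = 0.43 × 0.0438208 = 0.0188429
Evidence: 4.93868e-10 + 0.117355 + 0.0188429 = 0.136198
So the posterior for Type C is 0.0188429 / 0.136198 ≈ 0.138.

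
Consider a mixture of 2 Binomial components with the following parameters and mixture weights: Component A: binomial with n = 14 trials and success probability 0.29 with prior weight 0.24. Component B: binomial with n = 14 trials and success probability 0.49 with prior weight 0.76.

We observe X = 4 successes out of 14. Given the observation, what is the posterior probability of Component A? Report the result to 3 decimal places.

The responsibility of component k is π_k f_k(x) divided by Σ_j π_j f_j(x).
Binomial probabilities:
  f_A = 0.230467
  f_B = 0.0686942
Weight by the priors:
  π_A·f_A = 0.24 × 0.230467 = 0.0553122
  π_B·f_B = 0.76 × 0.0686942 = 0.0522076
Sum: 0.0553122 + 0.0522076 = 0.10752
P(Component A | data) = 0.0553122 / 0.10752 ≈ 0.514

0.514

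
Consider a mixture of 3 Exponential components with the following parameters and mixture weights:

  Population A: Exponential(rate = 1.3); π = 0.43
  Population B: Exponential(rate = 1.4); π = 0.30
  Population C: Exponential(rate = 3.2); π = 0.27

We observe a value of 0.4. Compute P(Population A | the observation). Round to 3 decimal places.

Posterior ∝ prior × likelihood, so P(k | x) ∝ P(Z=k) f_k(x); normalise over all components.
Component likelihoods at x = 0.4:
  L_A = 0.772877
  L_B = 0.799693
  L_C = 0.889719
Multiply by the mixture weights:
  P(Z=A)·L_A = 0.43 × 0.772877 = 0.332337
  P(Z=B)·L_B = 0.30 × 0.799693 = 0.239908
  P(Z=C)·L_C = 0.27 × 0.889719 = 0.240224
Normaliser: 0.332337 + 0.239908 + 0.240224 = 0.812469
P(Population A | data) ≈ 0.409

0.409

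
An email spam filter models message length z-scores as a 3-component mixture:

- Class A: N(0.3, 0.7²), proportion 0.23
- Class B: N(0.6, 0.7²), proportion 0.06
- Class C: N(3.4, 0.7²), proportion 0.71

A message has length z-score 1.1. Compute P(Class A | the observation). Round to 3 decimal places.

0.707

Apply Bayes' rule: the posterior for each component is proportional to its prior times its likelihood at x.
Evaluate each component's likelihood at the observed value:
  p_A = (1/(0.7·√(2π)))·exp(−(1.1−0.3)²/(2·0.7²)) = 0.569918·exp(-0.65306) = 0.296614
  p_B = (1/(0.7·√(2π)))·exp(−(1.1−0.6)²/(2·0.7²)) = 0.569918·exp(-0.25510) = 0.441593
  p_C = (1/(0.7·√(2π)))·exp(−(1.1−3.4)²/(2·0.7²)) = 0.569918·exp(-5.39796) = 0.00257934
Unnormalised posteriors:
  π_A·p_A = 0.23 × 0.296614 = 0.0682211
  π_B·p_B = 0.06 × 0.441593 = 0.0264956
  π_C·p_C = 0.71 × 0.00257934 = 0.00183133
Denominator: 0.0682211 + 0.0264956 + 0.00183133 = 0.0965481
So the posterior for Class A is 0.0682211 / 0.0965481 ≈ 0.707.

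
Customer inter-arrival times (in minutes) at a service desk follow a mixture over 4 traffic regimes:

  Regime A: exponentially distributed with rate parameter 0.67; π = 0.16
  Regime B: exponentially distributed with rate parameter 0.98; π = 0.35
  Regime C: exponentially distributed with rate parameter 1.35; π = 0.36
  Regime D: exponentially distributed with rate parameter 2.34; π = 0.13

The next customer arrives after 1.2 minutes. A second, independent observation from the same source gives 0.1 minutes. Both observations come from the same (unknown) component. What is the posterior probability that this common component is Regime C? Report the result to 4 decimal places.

0.4178

Posterior ∝ prior × likelihood, so P(k | x) ∝ π_k f_k(x); normalise over all components.
Since both observations come from the same component, the likelihood for component k is f_k(x₁)·f_k(x₂).
  f_A = [0.67·e^(−0.67·1.2) = 0.67·e^(−0.8040) = 0.299849] × [0.626581] = 0.187879
  f_B = [0.98·e^(−0.98·1.2) = 0.98·e^(−1.1760) = 0.30234] × [0.888516] = 0.268634
  f_C = [1.35·e^(−1.35·1.2) = 1.35·e^(−1.6200) = 0.267163] × [1.17952] = 0.315123
  f_D = [2.34·e^(−2.34·1.2) = 2.34·e^(−2.8080) = 0.141162] × [1.85179] = 0.261401
Multiply by the mixture weights:
  π_A·f_A = 0.16 × 0.187879 = 0.0300607
  π_B·f_B = 0.35 × 0.268634 = 0.0940219
  π_C·f_C = 0.36 × 0.315123 = 0.113444
  π_D·f_D = 0.13 × 0.261401 = 0.0339822
Marginal: 0.0300607 + 0.0940219 + 0.113444 + 0.0339822 = 0.271509
P(Regime C | x₁,x₂) = 0.113444 / 0.271509 ≈ 0.4178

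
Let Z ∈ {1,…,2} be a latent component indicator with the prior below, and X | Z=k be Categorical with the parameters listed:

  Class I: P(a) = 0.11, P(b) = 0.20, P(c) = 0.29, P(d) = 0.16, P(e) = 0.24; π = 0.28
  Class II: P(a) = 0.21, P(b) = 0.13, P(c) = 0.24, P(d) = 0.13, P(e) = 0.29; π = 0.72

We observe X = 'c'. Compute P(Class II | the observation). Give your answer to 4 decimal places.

By Bayes' theorem, P(k | x) = P(Z=k) f_k(x) / Σ_j P(Z=j) f_j(x).
Categorical probabilities:
  L_I = 0.29
  L_II = 0.24
Weight by the priors:
  P(Z=I)·L_I = 0.28 × 0.29 = 0.0812
  P(Z=II)·L_II = 0.72 × 0.24 = 0.1728
Denominator: 0.0812 + 0.1728 = 0.254
P(Class II | 'c') ≈ 0.6803

0.6803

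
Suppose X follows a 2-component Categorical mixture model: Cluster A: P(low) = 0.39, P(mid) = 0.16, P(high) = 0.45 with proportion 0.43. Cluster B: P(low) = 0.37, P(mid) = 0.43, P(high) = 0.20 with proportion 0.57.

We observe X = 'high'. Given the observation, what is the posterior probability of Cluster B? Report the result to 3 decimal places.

0.371

P(component k | x) = π_k·f_k(x) / marginal(x), where marginal(x) = Σ_j π_j·f_j(x).
Evaluate each component's likelihood at the observed value:
  f_A = 0.45
  f_B = 0.2
Weight by the priors:
  π_A·f_A = 0.43 × 0.45 = 0.1935
  π_B·f_B = 0.57 × 0.2 = 0.114
Denominator: 0.1935 + 0.114 = 0.3075
Responsibility of Cluster B: 0.114 / 0.3075 ≈ 0.371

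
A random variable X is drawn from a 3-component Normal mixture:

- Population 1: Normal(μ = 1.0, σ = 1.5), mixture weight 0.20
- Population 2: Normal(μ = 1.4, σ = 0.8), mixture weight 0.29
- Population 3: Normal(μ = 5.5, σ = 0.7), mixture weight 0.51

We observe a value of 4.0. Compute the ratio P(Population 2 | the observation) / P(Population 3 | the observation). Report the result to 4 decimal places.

0.0251

Since P(k|x) ∝ π_k f_k(x), the posterior odds are π_i f_i(x) / (π_j f_j(x)).
Evaluate each component's likelihood at the observed value:
  f_1 = 0.035994
  f_2 = 0.00253631
  f_3 = 0.057373
0.00073553 / 0.0292602 ≈ 0.0251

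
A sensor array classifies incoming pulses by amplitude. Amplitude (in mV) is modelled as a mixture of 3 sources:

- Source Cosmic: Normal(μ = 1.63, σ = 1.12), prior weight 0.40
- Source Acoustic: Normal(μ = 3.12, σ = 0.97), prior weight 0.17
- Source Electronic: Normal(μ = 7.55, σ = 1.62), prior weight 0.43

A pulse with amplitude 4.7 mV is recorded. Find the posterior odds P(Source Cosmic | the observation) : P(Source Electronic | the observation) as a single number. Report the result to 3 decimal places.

0.148

Since P(k|x) ∝ π_k f_k(x), the posterior odds are π_i f_i(x) / (π_j f_j(x)).
Evaluate each component's likelihood at the observed value:
  f_Cosmic = 0.00832074
  f_Acoustic = 0.109145
  f_Electronic = 0.0523993
Odds = (0.40/0.43) × (0.00832074/0.0523993) = 0.930233 × 0.158795 ≈ 0.148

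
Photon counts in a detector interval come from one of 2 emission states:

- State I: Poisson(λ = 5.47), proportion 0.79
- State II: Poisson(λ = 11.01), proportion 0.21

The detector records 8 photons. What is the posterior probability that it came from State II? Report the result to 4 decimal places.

0.2195

By Bayes' theorem, P(k | x) = w_k f_k(x) / Σ_j w_j f_j(x).
Poisson probabilities:
  L_I = 0.0837119
  L_II = 0.0885515
Prior × likelihood for each component:
  w_I·L_I = 0.79 × 0.0837119 = 0.0661324
  w_II·L_II = 0.21 × 0.0885515 = 0.0185958
Marginal: 0.0661324 + 0.0185958 = 0.0847282
So the posterior for State II is 0.0185958 / 0.0847282 ≈ 0.2195.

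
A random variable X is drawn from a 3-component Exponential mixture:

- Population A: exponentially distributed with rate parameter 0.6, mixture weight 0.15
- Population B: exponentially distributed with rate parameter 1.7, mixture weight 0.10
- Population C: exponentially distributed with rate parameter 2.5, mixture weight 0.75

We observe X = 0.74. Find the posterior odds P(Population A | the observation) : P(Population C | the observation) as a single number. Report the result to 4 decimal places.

Only the two components matter; the odds are (w_i f_i(x)) / (w_j f_j(x)).
Exponential densities:
  p_A = 0.384879
  p_B = 0.483177
  p_C = 0.393093
Odds = (0.15/0.75) × (0.384879/0.393093) = 0.2 × 0.979105 ≈ 0.1958

0.1958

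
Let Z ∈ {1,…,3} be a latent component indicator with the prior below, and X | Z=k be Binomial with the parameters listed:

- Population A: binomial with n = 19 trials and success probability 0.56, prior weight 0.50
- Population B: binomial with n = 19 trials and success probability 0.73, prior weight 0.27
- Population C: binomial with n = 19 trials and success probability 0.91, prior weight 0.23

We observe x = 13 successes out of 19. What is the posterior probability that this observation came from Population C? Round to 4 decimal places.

0.0096

The responsibility of component k is w_k f_k(x) divided by Σ_j w_j f_j(x).
Binomial probabilities:
  p_A = 0.104868
  p_B = 0.175736
  p_C = 0.00423131
Unnormalised posteriors:
  w_A·p_A = 0.50 × 0.104868 = 0.0524339
  w_B·p_B = 0.27 × 0.175736 = 0.0474488
  w_C·p_C = 0.23 × 0.00423131 = 0.000973202
Marginal: 0.0524339 + 0.0474488 + 0.000973202 = 0.100856
Responsibility of Population C: 0.000973202 / 0.100856 ≈ 0.0096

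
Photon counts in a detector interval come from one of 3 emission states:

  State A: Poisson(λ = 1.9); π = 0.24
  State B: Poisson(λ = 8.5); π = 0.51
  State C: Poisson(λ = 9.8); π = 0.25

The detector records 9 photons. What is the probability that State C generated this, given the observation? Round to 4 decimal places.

0.3246

By Bayes' theorem, P(k | x) = w_k f_k(x) / Σ_j w_j f_j(x).
Poisson probabilities:
  p_A = e^(−1.9)·1.9^9/9! = 0.000133003
  p_B = e^(−8.5)·8.5^9/9! = 0.129869
  p_C = e^(−9.8)·9.8^9/9! = 0.127405
Prior × likelihood for each component:
  w_A·p_A = 0.24 × 0.000133003 = 3.19206e-05
  w_B·p_B = 0.51 × 0.129869 = 0.066233
  w_C·p_C = 0.25 × 0.127405 = 0.0318512
Sum: 3.19206e-05 + 0.066233 + 0.0318512 = 0.0981161
Responsibility of State C: 0.0318512 / 0.0981161 ≈ 0.3246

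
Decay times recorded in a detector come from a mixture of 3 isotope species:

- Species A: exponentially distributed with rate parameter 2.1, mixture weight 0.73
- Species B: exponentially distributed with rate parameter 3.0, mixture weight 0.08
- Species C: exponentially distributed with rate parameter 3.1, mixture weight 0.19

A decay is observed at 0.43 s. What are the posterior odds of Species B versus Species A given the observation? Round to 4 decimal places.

0.1063

Only the two components matter; the odds are (π_i f_i(x)) / (π_j f_j(x)).
Component likelihoods at x = 0.43 s:
  p_A = 2.1·e^(−2.1·0.43) = 2.1·e^(−0.9030) = 0.851239
  p_B = 3.0·e^(−3.0·0.43) = 3.0·e^(−1.2900) = 0.825812
  p_C = 3.1·e^(−3.1·0.43) = 3.1·e^(−1.3330) = 0.817424
Posterior odds = (π_B·p_B) / (π_A·p_A) = (0.08·0.825812) / (0.73·0.851239) = 0.066065 / 0.621404 ≈ 0.1063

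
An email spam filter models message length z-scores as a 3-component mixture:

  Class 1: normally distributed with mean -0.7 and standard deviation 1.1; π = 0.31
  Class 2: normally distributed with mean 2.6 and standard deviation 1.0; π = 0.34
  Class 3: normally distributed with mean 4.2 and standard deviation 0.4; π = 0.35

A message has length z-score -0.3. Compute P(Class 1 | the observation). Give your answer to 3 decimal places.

0.981

Apply Bayes' rule: the posterior for each component is proportional to its prior times its likelihood at x.
Evaluate each component's likelihood at the observed value:
  p_1 = (1/(1.1·√(2π)))·exp(−(-0.3−-0.7)²/(2·1.1²)) = 0.362675·exp(-0.06612) = 0.339472
  p_2 = (1/(1.0·√(2π)))·exp(−(-0.3−2.6)²/(2·1.0²)) = 0.398942·exp(-4.20500) = 0.00595253
  p_3 = (1/(0.4·√(2π)))·exp(−(-0.3−4.2)²/(2·0.4²)) = 0.997356·exp(-63.28125) = 3.2821e-28
Unnormalised posteriors:
  P(Z=1)·p_1 = 0.31 × 0.339472 = 0.105236
  P(Z=2)·p_2 = 0.34 × 0.00595253 = 0.00202386
  P(Z=3)·p_3 = 0.35 × 3.2821e-28 = 1.14874e-28
Marginal: 0.105236 + 0.00202386 + 1.14874e-28 = 0.10726
P(Class 1 | data) = 0.105236 / 0.10726 ≈ 0.981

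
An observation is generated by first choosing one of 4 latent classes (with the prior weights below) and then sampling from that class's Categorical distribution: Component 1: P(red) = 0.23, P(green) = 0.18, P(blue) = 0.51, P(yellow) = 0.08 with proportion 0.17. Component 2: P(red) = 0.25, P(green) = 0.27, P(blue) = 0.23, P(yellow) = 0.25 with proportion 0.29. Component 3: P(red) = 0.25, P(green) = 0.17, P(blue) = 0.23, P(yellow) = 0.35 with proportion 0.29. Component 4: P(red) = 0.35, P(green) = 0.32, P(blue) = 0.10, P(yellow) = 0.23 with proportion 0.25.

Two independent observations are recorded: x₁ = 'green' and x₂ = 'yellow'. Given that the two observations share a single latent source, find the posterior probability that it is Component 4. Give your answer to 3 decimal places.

Posterior ∝ prior × likelihood, so P(k | x) ∝ w_k f_k(x); normalise over all components.
Since both observations come from the same component, the likelihood for component k is f_k(x₁)·f_k(x₂).
  p_1 = [0.18] × [0.08] = 0.0144
  p_2 = [0.27] × [0.25] = 0.0675
  p_3 = [0.17] × [0.35] = 0.0595
  p_4 = [0.32] × [0.23] = 0.0736
Multiply by the mixture weights:
  w_1·p_1 = 0.17 × 0.0144 = 0.002448
  w_2·p_2 = 0.29 × 0.0675 = 0.019575
  w_3·p_3 = 0.29 × 0.0595 = 0.017255
  w_4·p_4 = 0.25 × 0.0736 = 0.0184
Denominator: 0.002448 + 0.019575 + 0.017255 + 0.0184 = 0.057678
P(Component 4 | x₁, x₂) = 0.0184 / 0.057678 ≈ 0.319

0.319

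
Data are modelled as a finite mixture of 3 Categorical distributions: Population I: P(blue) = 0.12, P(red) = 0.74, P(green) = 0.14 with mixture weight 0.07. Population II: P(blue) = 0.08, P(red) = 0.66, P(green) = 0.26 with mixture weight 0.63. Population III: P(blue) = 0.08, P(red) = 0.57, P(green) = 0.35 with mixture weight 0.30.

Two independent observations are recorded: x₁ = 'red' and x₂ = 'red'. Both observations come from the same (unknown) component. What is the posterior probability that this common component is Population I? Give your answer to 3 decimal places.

P(component k | x) = P(Z=k)·f_k(x) / marginal(x), where marginal(x) = Σ_j P(Z=j)·f_j(x).
Since both observations come from the same component, the likelihood for component k is f_k(x₁)·f_k(x₂).
  p_I = [P(red | comp) = 0.74] × [0.74] = 0.5476
  p_II = [P(red | comp) = 0.66] × [0.66] = 0.4356
  p_III = [P(red | comp) = 0.57] × [0.57] = 0.3249
Unnormalised posteriors:
  P(Z=I)·p_I = 0.07 × 0.5476 = 0.038332
  P(Z=II)·p_II = 0.63 × 0.4356 = 0.274428
  P(Z=III)·p_III = 0.30 × 0.3249 = 0.09747
Evidence: 0.038332 + 0.274428 + 0.09747 = 0.41023
P(Population I | x₁, x₂) ≈ 0.093

0.093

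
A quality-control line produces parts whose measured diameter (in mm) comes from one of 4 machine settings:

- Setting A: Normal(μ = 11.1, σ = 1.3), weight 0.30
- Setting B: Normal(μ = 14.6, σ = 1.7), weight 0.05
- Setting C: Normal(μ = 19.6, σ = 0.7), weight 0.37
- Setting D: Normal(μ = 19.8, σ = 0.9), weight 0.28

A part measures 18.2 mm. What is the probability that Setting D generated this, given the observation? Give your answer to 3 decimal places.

0.462

The responsibility of component k is w_k f_k(x) divided by Σ_j w_j f_j(x).
Component likelihoods at x = 18.2 mm:
  L_A = (1/(1.3·√(2π)))·exp(−(18.2−11.1)²/(2·1.3²)) = 0.306879·exp(-14.91420) = 1.02285e-07
  L_B = (1/(1.7·√(2π)))·exp(−(18.2−14.6)²/(2·1.7²)) = 0.234672·exp(-2.24221) = 0.0249276
  L_C = (1/(0.7·√(2π)))·exp(−(18.2−19.6)²/(2·0.7²)) = 0.569918·exp(-2.00000) = 0.07713
  L_D = (1/(0.9·√(2π)))·exp(−(18.2−19.8)²/(2·0.9²)) = 0.443269·exp(-1.58025) = 0.0912799
Multiply by the mixture weights:
  w_A·L_A = 0.30 × 1.02285e-07 = 3.06855e-08
  w_B·L_B = 0.05 × 0.0249276 = 0.00124638
  w_C·L_C = 0.37 × 0.07713 = 0.0285381
  w_D·L_D = 0.28 × 0.0912799 = 0.0255584
Sum: 3.06855e-08 + 0.00124638 + 0.0285381 + 0.0255584 = 0.0553429
Responsibility of Setting D: 0.0255584 / 0.0553429 ≈ 0.462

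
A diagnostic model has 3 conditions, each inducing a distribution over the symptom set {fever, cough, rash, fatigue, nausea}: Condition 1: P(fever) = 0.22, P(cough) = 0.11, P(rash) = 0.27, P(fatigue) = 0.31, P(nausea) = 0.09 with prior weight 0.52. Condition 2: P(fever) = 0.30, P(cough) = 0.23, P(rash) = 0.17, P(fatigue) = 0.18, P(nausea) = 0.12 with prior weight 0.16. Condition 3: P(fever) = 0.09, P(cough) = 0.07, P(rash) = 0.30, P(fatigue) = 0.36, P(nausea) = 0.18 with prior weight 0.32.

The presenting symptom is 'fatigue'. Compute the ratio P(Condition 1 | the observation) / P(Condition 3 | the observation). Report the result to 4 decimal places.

1.3993

Posterior odds = (π_i f_i(x)) / (π_j f_j(x)); the normalising sum cancels.
Component likelihoods at x = 'fatigue':
  p_1 = P(fatigue | comp) = 0.31
  p_2 = P(fatigue | comp) = 0.18
  p_3 = P(fatigue | comp) = 0.36
Posterior odds = (π_1·p_1) / (π_3·p_3) = (0.52·0.31) / (0.32·0.36) = 0.1612 / 0.1152 ≈ 1.3993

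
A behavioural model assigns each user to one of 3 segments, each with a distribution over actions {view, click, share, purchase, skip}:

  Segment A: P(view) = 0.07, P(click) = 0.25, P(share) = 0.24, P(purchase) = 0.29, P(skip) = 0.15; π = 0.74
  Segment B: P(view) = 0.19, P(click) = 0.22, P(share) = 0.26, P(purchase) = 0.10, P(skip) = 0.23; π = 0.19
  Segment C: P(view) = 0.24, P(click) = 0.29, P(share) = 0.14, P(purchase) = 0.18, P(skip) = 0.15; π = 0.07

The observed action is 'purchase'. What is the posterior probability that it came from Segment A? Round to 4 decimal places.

0.8716

Apply Bayes' rule: the posterior for each component is proportional to its prior times its likelihood at x.
Categorical probabilities:
  L_A = P(purchase | comp) = 0.29
  L_B = P(purchase | comp) = 0.10
  L_C = P(purchase | comp) = 0.18
Unnormalised posteriors:
  π_A·L_A = 0.74 × 0.29 = 0.2146
  π_B·L_B = 0.19 × 0.1 = 0.019
  π_C·L_C = 0.07 × 0.18 = 0.0126
Denominator: 0.2146 + 0.019 + 0.0126 = 0.2462
P(Segment A | x) ≈ 0.8716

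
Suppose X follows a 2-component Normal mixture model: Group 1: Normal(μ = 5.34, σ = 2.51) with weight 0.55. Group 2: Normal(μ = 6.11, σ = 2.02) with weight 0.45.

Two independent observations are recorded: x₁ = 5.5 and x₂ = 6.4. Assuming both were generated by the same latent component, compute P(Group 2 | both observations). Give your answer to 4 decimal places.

0.5668

The responsibility of component k is w_k f_k(x) divided by Σ_j w_j f_j(x).
Since both observations come from the same component, the likelihood for component k is f_k(x₁)·f_k(x₂).
  f_1 = [(1/(2.51·√(2π)))·exp(−(5.5−5.34)²/(2·2.51²)) = 0.158941·exp(-0.00203) = 0.158619] × [0.145381] = 0.0230602
  f_2 = [(1/(2.02·√(2π)))·exp(−(5.5−6.11)²/(2·2.02²)) = 0.197496·exp(-0.04560) = 0.188693] × [0.195471] = 0.0368841
Weight by the priors:
  w_1·f_1 = 0.55 × 0.0230602 = 0.0126831
  w_2·f_2 = 0.45 × 0.0368841 = 0.0165979
Denominator: 0.0126831 + 0.0165979 = 0.029281
P(Group 2 | x₁,x₂) = 0.0165979 / 0.029281 ≈ 0.5668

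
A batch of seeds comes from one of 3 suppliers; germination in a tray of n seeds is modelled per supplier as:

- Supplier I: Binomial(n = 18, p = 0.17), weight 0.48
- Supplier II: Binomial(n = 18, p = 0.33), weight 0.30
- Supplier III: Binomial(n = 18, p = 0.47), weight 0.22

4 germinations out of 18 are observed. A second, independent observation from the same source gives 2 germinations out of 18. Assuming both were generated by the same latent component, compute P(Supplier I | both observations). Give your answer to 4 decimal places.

Posterior ∝ prior × likelihood, so P(k | x) ∝ π_k f_k(x); normalise over all components.
Since both observations come from the same component, the likelihood for component k is f_k(x₁)·f_k(x₂).
  f_I = [0.188196] × [0.224305] = 0.0422133
  f_II = [0.133298] × [0.0274736] = 0.00366219
  f_III = [0.0206051] × [0.00131009] = 2.69946e-05
Multiply by the mixture weights:
  π_I·f_I = 0.48 × 0.0422133 = 0.0202624
  π_II·f_II = 0.30 × 0.00366219 = 0.00109866
  π_III·f_III = 0.22 × 2.69946e-05 = 5.9388e-06
Evidence: 0.0202624 + 0.00109866 + 5.9388e-06 = 0.021367
So the posterior for Supplier I is 0.0202624 / 0.021367 ≈ 0.9483.

0.9483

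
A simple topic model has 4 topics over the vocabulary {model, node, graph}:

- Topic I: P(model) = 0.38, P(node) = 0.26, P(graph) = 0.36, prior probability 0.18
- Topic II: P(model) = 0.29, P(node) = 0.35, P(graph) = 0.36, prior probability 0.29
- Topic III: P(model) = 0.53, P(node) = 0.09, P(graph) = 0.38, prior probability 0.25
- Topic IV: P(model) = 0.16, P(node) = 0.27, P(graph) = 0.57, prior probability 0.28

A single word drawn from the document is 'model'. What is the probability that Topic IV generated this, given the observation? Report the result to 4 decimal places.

Posterior ∝ prior × likelihood, so P(k | x) ∝ π_k f_k(x); normalise over all components.
Categorical probabilities:
  p_I = P(model | comp) = 0.38
  p_II = P(model | comp) = 0.29
  p_III = P(model | comp) = 0.53
  p_IV = P(model | comp) = 0.16
Multiply by the mixture weights:
  π_I·p_I = 0.18 × 0.38 = 0.0684
  π_II·p_II = 0.29 × 0.29 = 0.0841
  π_III·p_III = 0.25 × 0.53 = 0.1325
  π_IV·p_IV = 0.28 × 0.16 = 0.0448
Denominator: 0.0684 + 0.0841 + 0.1325 + 0.0448 = 0.3298
P(Topic IV | 'model') ≈ 0.1358

0.1358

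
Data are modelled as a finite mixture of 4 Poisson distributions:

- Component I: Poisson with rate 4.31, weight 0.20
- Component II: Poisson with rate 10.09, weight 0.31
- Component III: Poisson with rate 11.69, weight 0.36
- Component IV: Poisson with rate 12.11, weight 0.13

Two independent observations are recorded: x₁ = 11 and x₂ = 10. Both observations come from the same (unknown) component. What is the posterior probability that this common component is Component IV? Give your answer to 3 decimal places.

P(component k | x) = π_k·f_k(x) / marginal(x), where marginal(x) = Σ_j π_j·f_j(x).
Since both observations come from the same component, the likelihood for component k is f_k(x₁)·f_k(x₂).
  L_I = [e^(−4.31)·4.31^11/11! = 0.00320837] × [0.00818843] = 2.62715e-05
  L_II = [e^(−10.09)·10.09^11/11! = 0.114714] × [0.12506] = 0.0143461
  L_III = [e^(−11.69)·11.69^11/11! = 0.116923] × [0.110022] = 0.0128641
  L_IV = [e^(−12.11)·12.11^11/11! = 0.113272] × [0.10289] = 0.0116546
Weight by the priors:
  π_I·L_I = 0.20 × 2.62715e-05 = 5.25431e-06
  π_II·L_II = 0.31 × 0.0143461 = 0.00444728
  π_III·L_III = 0.36 × 0.0128641 = 0.00463109
  π_IV·L_IV = 0.13 × 0.0116546 = 0.00151509
Marginal: 5.25431e-06 + 0.00444728 + 0.00463109 + 0.00151509 = 0.0105987
P(Component IV | data) = 0.00151509 / 0.0105987 ≈ 0.143

0.143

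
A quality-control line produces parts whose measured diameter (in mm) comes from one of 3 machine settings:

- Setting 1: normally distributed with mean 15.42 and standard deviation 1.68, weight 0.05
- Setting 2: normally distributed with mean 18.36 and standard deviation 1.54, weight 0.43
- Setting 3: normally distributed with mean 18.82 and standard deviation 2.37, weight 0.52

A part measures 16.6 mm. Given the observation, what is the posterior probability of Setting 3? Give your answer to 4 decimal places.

P(component k | x) = P(Z=k)·f_k(x) / marginal(x), where marginal(x) = Σ_j P(Z=j)·f_j(x).
Evaluate each component's likelihood at the observed value:
  p_1 = (1/(1.68·√(2π)))·exp(−(16.6−15.42)²/(2·1.68²)) = 0.237466·exp(-0.24667) = 0.185555
  p_2 = (1/(1.54·√(2π)))·exp(−(16.6−18.36)²/(2·1.54²)) = 0.259053·exp(-0.65306) = 0.134824
  p_3 = (1/(2.37·√(2π)))·exp(−(16.6−18.82)²/(2·2.37²)) = 0.168330·exp(-0.43871) = 0.10855
Unnormalised posteriors:
  P(Z=1)·p_1 = 0.05 × 0.185555 = 0.00927777
  P(Z=2)·p_2 = 0.43 × 0.134824 = 0.0579745
  P(Z=3)·p_3 = 0.52 × 0.10855 = 0.0564462
Marginal: 0.00927777 + 0.0579745 + 0.0564462 = 0.123698
Responsibility of Setting 3: 0.0564462 / 0.123698 ≈ 0.4563

0.4563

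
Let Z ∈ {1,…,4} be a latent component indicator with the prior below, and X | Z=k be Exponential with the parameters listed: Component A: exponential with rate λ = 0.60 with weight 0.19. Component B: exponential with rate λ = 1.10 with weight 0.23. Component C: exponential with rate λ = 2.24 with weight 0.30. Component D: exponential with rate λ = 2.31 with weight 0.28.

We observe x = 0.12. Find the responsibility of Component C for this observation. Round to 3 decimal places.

0.386

Posterior ∝ prior × likelihood, so P(k | x) ∝ P(Z=k) f_k(x); normalise over all components.
Component likelihoods at x = 0.12:
  p_A = 0.558319
  p_B = 0.963975
  p_C = 1.71202
  p_D = 1.75076
Prior × likelihood for each component:
  P(Z=A)·p_A = 0.19 × 0.558319 = 0.106081
  P(Z=B)·p_B = 0.23 × 0.963975 = 0.221714
  P(Z=C)·p_C = 0.30 × 1.71202 = 0.513607
  P(Z=D)·p_D = 0.28 × 1.75076 = 0.490212
Normaliser: 0.106081 + 0.221714 + 0.513607 + 0.490212 = 1.33161
P(Component C | 0.12) = 0.513607 / 1.33161 ≈ 0.386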